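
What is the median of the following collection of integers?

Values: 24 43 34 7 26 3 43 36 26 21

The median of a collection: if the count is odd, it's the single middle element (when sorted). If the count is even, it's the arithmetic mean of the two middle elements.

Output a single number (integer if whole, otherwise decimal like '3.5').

Step 1: insert 24 -> lo=[24] (size 1, max 24) hi=[] (size 0) -> median=24
Step 2: insert 43 -> lo=[24] (size 1, max 24) hi=[43] (size 1, min 43) -> median=33.5
Step 3: insert 34 -> lo=[24, 34] (size 2, max 34) hi=[43] (size 1, min 43) -> median=34
Step 4: insert 7 -> lo=[7, 24] (size 2, max 24) hi=[34, 43] (size 2, min 34) -> median=29
Step 5: insert 26 -> lo=[7, 24, 26] (size 3, max 26) hi=[34, 43] (size 2, min 34) -> median=26
Step 6: insert 3 -> lo=[3, 7, 24] (size 3, max 24) hi=[26, 34, 43] (size 3, min 26) -> median=25
Step 7: insert 43 -> lo=[3, 7, 24, 26] (size 4, max 26) hi=[34, 43, 43] (size 3, min 34) -> median=26
Step 8: insert 36 -> lo=[3, 7, 24, 26] (size 4, max 26) hi=[34, 36, 43, 43] (size 4, min 34) -> median=30
Step 9: insert 26 -> lo=[3, 7, 24, 26, 26] (size 5, max 26) hi=[34, 36, 43, 43] (size 4, min 34) -> median=26
Step 10: insert 21 -> lo=[3, 7, 21, 24, 26] (size 5, max 26) hi=[26, 34, 36, 43, 43] (size 5, min 26) -> median=26

Answer: 26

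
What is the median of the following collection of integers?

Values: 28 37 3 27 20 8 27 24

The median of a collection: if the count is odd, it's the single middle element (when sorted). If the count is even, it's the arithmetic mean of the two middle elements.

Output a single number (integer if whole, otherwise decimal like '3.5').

Answer: 25.5

Derivation:
Step 1: insert 28 -> lo=[28] (size 1, max 28) hi=[] (size 0) -> median=28
Step 2: insert 37 -> lo=[28] (size 1, max 28) hi=[37] (size 1, min 37) -> median=32.5
Step 3: insert 3 -> lo=[3, 28] (size 2, max 28) hi=[37] (size 1, min 37) -> median=28
Step 4: insert 27 -> lo=[3, 27] (size 2, max 27) hi=[28, 37] (size 2, min 28) -> median=27.5
Step 5: insert 20 -> lo=[3, 20, 27] (size 3, max 27) hi=[28, 37] (size 2, min 28) -> median=27
Step 6: insert 8 -> lo=[3, 8, 20] (size 3, max 20) hi=[27, 28, 37] (size 3, min 27) -> median=23.5
Step 7: insert 27 -> lo=[3, 8, 20, 27] (size 4, max 27) hi=[27, 28, 37] (size 3, min 27) -> median=27
Step 8: insert 24 -> lo=[3, 8, 20, 24] (size 4, max 24) hi=[27, 27, 28, 37] (size 4, min 27) -> median=25.5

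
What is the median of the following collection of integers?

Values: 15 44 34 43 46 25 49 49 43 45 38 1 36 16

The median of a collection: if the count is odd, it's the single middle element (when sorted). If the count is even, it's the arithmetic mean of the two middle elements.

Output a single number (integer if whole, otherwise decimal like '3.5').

Answer: 40.5

Derivation:
Step 1: insert 15 -> lo=[15] (size 1, max 15) hi=[] (size 0) -> median=15
Step 2: insert 44 -> lo=[15] (size 1, max 15) hi=[44] (size 1, min 44) -> median=29.5
Step 3: insert 34 -> lo=[15, 34] (size 2, max 34) hi=[44] (size 1, min 44) -> median=34
Step 4: insert 43 -> lo=[15, 34] (size 2, max 34) hi=[43, 44] (size 2, min 43) -> median=38.5
Step 5: insert 46 -> lo=[15, 34, 43] (size 3, max 43) hi=[44, 46] (size 2, min 44) -> median=43
Step 6: insert 25 -> lo=[15, 25, 34] (size 3, max 34) hi=[43, 44, 46] (size 3, min 43) -> median=38.5
Step 7: insert 49 -> lo=[15, 25, 34, 43] (size 4, max 43) hi=[44, 46, 49] (size 3, min 44) -> median=43
Step 8: insert 49 -> lo=[15, 25, 34, 43] (size 4, max 43) hi=[44, 46, 49, 49] (size 4, min 44) -> median=43.5
Step 9: insert 43 -> lo=[15, 25, 34, 43, 43] (size 5, max 43) hi=[44, 46, 49, 49] (size 4, min 44) -> median=43
Step 10: insert 45 -> lo=[15, 25, 34, 43, 43] (size 5, max 43) hi=[44, 45, 46, 49, 49] (size 5, min 44) -> median=43.5
Step 11: insert 38 -> lo=[15, 25, 34, 38, 43, 43] (size 6, max 43) hi=[44, 45, 46, 49, 49] (size 5, min 44) -> median=43
Step 12: insert 1 -> lo=[1, 15, 25, 34, 38, 43] (size 6, max 43) hi=[43, 44, 45, 46, 49, 49] (size 6, min 43) -> median=43
Step 13: insert 36 -> lo=[1, 15, 25, 34, 36, 38, 43] (size 7, max 43) hi=[43, 44, 45, 46, 49, 49] (size 6, min 43) -> median=43
Step 14: insert 16 -> lo=[1, 15, 16, 25, 34, 36, 38] (size 7, max 38) hi=[43, 43, 44, 45, 46, 49, 49] (size 7, min 43) -> median=40.5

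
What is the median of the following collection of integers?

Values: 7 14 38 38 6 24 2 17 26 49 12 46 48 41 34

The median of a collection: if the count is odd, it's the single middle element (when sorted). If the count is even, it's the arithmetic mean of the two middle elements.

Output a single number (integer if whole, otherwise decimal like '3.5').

Step 1: insert 7 -> lo=[7] (size 1, max 7) hi=[] (size 0) -> median=7
Step 2: insert 14 -> lo=[7] (size 1, max 7) hi=[14] (size 1, min 14) -> median=10.5
Step 3: insert 38 -> lo=[7, 14] (size 2, max 14) hi=[38] (size 1, min 38) -> median=14
Step 4: insert 38 -> lo=[7, 14] (size 2, max 14) hi=[38, 38] (size 2, min 38) -> median=26
Step 5: insert 6 -> lo=[6, 7, 14] (size 3, max 14) hi=[38, 38] (size 2, min 38) -> median=14
Step 6: insert 24 -> lo=[6, 7, 14] (size 3, max 14) hi=[24, 38, 38] (size 3, min 24) -> median=19
Step 7: insert 2 -> lo=[2, 6, 7, 14] (size 4, max 14) hi=[24, 38, 38] (size 3, min 24) -> median=14
Step 8: insert 17 -> lo=[2, 6, 7, 14] (size 4, max 14) hi=[17, 24, 38, 38] (size 4, min 17) -> median=15.5
Step 9: insert 26 -> lo=[2, 6, 7, 14, 17] (size 5, max 17) hi=[24, 26, 38, 38] (size 4, min 24) -> median=17
Step 10: insert 49 -> lo=[2, 6, 7, 14, 17] (size 5, max 17) hi=[24, 26, 38, 38, 49] (size 5, min 24) -> median=20.5
Step 11: insert 12 -> lo=[2, 6, 7, 12, 14, 17] (size 6, max 17) hi=[24, 26, 38, 38, 49] (size 5, min 24) -> median=17
Step 12: insert 46 -> lo=[2, 6, 7, 12, 14, 17] (size 6, max 17) hi=[24, 26, 38, 38, 46, 49] (size 6, min 24) -> median=20.5
Step 13: insert 48 -> lo=[2, 6, 7, 12, 14, 17, 24] (size 7, max 24) hi=[26, 38, 38, 46, 48, 49] (size 6, min 26) -> median=24
Step 14: insert 41 -> lo=[2, 6, 7, 12, 14, 17, 24] (size 7, max 24) hi=[26, 38, 38, 41, 46, 48, 49] (size 7, min 26) -> median=25
Step 15: insert 34 -> lo=[2, 6, 7, 12, 14, 17, 24, 26] (size 8, max 26) hi=[34, 38, 38, 41, 46, 48, 49] (size 7, min 34) -> median=26

Answer: 26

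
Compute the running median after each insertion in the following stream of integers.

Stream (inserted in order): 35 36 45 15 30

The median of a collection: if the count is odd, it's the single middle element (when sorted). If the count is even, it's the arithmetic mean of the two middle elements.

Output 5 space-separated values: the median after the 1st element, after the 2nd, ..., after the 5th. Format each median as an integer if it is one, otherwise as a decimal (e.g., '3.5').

Step 1: insert 35 -> lo=[35] (size 1, max 35) hi=[] (size 0) -> median=35
Step 2: insert 36 -> lo=[35] (size 1, max 35) hi=[36] (size 1, min 36) -> median=35.5
Step 3: insert 45 -> lo=[35, 36] (size 2, max 36) hi=[45] (size 1, min 45) -> median=36
Step 4: insert 15 -> lo=[15, 35] (size 2, max 35) hi=[36, 45] (size 2, min 36) -> median=35.5
Step 5: insert 30 -> lo=[15, 30, 35] (size 3, max 35) hi=[36, 45] (size 2, min 36) -> median=35

Answer: 35 35.5 36 35.5 35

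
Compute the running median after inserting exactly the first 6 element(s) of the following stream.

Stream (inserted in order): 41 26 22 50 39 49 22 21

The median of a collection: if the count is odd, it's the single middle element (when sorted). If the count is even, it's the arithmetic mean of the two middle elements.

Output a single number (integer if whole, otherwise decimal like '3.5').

Answer: 40

Derivation:
Step 1: insert 41 -> lo=[41] (size 1, max 41) hi=[] (size 0) -> median=41
Step 2: insert 26 -> lo=[26] (size 1, max 26) hi=[41] (size 1, min 41) -> median=33.5
Step 3: insert 22 -> lo=[22, 26] (size 2, max 26) hi=[41] (size 1, min 41) -> median=26
Step 4: insert 50 -> lo=[22, 26] (size 2, max 26) hi=[41, 50] (size 2, min 41) -> median=33.5
Step 5: insert 39 -> lo=[22, 26, 39] (size 3, max 39) hi=[41, 50] (size 2, min 41) -> median=39
Step 6: insert 49 -> lo=[22, 26, 39] (size 3, max 39) hi=[41, 49, 50] (size 3, min 41) -> median=40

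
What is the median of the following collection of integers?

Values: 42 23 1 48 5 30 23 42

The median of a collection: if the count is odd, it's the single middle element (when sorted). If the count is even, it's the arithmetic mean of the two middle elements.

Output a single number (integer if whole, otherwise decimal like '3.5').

Step 1: insert 42 -> lo=[42] (size 1, max 42) hi=[] (size 0) -> median=42
Step 2: insert 23 -> lo=[23] (size 1, max 23) hi=[42] (size 1, min 42) -> median=32.5
Step 3: insert 1 -> lo=[1, 23] (size 2, max 23) hi=[42] (size 1, min 42) -> median=23
Step 4: insert 48 -> lo=[1, 23] (size 2, max 23) hi=[42, 48] (size 2, min 42) -> median=32.5
Step 5: insert 5 -> lo=[1, 5, 23] (size 3, max 23) hi=[42, 48] (size 2, min 42) -> median=23
Step 6: insert 30 -> lo=[1, 5, 23] (size 3, max 23) hi=[30, 42, 48] (size 3, min 30) -> median=26.5
Step 7: insert 23 -> lo=[1, 5, 23, 23] (size 4, max 23) hi=[30, 42, 48] (size 3, min 30) -> median=23
Step 8: insert 42 -> lo=[1, 5, 23, 23] (size 4, max 23) hi=[30, 42, 42, 48] (size 4, min 30) -> median=26.5

Answer: 26.5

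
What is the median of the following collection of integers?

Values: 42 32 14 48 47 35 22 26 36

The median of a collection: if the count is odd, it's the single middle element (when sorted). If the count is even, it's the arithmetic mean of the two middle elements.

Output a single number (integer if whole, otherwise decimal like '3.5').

Answer: 35

Derivation:
Step 1: insert 42 -> lo=[42] (size 1, max 42) hi=[] (size 0) -> median=42
Step 2: insert 32 -> lo=[32] (size 1, max 32) hi=[42] (size 1, min 42) -> median=37
Step 3: insert 14 -> lo=[14, 32] (size 2, max 32) hi=[42] (size 1, min 42) -> median=32
Step 4: insert 48 -> lo=[14, 32] (size 2, max 32) hi=[42, 48] (size 2, min 42) -> median=37
Step 5: insert 47 -> lo=[14, 32, 42] (size 3, max 42) hi=[47, 48] (size 2, min 47) -> median=42
Step 6: insert 35 -> lo=[14, 32, 35] (size 3, max 35) hi=[42, 47, 48] (size 3, min 42) -> median=38.5
Step 7: insert 22 -> lo=[14, 22, 32, 35] (size 4, max 35) hi=[42, 47, 48] (size 3, min 42) -> median=35
Step 8: insert 26 -> lo=[14, 22, 26, 32] (size 4, max 32) hi=[35, 42, 47, 48] (size 4, min 35) -> median=33.5
Step 9: insert 36 -> lo=[14, 22, 26, 32, 35] (size 5, max 35) hi=[36, 42, 47, 48] (size 4, min 36) -> median=35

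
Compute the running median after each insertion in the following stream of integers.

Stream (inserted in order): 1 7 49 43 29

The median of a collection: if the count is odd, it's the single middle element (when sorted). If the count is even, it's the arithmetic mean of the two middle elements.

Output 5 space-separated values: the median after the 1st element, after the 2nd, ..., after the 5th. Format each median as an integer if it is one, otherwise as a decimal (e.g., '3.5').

Step 1: insert 1 -> lo=[1] (size 1, max 1) hi=[] (size 0) -> median=1
Step 2: insert 7 -> lo=[1] (size 1, max 1) hi=[7] (size 1, min 7) -> median=4
Step 3: insert 49 -> lo=[1, 7] (size 2, max 7) hi=[49] (size 1, min 49) -> median=7
Step 4: insert 43 -> lo=[1, 7] (size 2, max 7) hi=[43, 49] (size 2, min 43) -> median=25
Step 5: insert 29 -> lo=[1, 7, 29] (size 3, max 29) hi=[43, 49] (size 2, min 43) -> median=29

Answer: 1 4 7 25 29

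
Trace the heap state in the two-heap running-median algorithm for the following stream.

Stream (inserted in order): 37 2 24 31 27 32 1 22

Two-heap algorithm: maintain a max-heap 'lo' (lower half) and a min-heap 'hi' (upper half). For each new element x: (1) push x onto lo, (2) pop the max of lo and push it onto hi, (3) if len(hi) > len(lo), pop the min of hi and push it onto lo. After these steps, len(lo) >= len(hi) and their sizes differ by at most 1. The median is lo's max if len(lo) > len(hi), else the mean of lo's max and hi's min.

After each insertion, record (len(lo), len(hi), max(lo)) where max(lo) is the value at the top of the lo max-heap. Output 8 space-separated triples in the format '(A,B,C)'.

Step 1: insert 37 -> lo=[37] hi=[] -> (len(lo)=1, len(hi)=0, max(lo)=37)
Step 2: insert 2 -> lo=[2] hi=[37] -> (len(lo)=1, len(hi)=1, max(lo)=2)
Step 3: insert 24 -> lo=[2, 24] hi=[37] -> (len(lo)=2, len(hi)=1, max(lo)=24)
Step 4: insert 31 -> lo=[2, 24] hi=[31, 37] -> (len(lo)=2, len(hi)=2, max(lo)=24)
Step 5: insert 27 -> lo=[2, 24, 27] hi=[31, 37] -> (len(lo)=3, len(hi)=2, max(lo)=27)
Step 6: insert 32 -> lo=[2, 24, 27] hi=[31, 32, 37] -> (len(lo)=3, len(hi)=3, max(lo)=27)
Step 7: insert 1 -> lo=[1, 2, 24, 27] hi=[31, 32, 37] -> (len(lo)=4, len(hi)=3, max(lo)=27)
Step 8: insert 22 -> lo=[1, 2, 22, 24] hi=[27, 31, 32, 37] -> (len(lo)=4, len(hi)=4, max(lo)=24)

Answer: (1,0,37) (1,1,2) (2,1,24) (2,2,24) (3,2,27) (3,3,27) (4,3,27) (4,4,24)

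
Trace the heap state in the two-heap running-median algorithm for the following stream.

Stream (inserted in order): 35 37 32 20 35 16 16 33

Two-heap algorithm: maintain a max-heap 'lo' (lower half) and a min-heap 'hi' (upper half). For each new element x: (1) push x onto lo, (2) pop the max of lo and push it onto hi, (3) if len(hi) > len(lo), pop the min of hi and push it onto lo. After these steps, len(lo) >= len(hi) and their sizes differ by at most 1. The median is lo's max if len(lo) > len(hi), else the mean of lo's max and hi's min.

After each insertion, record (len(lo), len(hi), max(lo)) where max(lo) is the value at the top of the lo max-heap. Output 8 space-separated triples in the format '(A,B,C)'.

Answer: (1,0,35) (1,1,35) (2,1,35) (2,2,32) (3,2,35) (3,3,32) (4,3,32) (4,4,32)

Derivation:
Step 1: insert 35 -> lo=[35] hi=[] -> (len(lo)=1, len(hi)=0, max(lo)=35)
Step 2: insert 37 -> lo=[35] hi=[37] -> (len(lo)=1, len(hi)=1, max(lo)=35)
Step 3: insert 32 -> lo=[32, 35] hi=[37] -> (len(lo)=2, len(hi)=1, max(lo)=35)
Step 4: insert 20 -> lo=[20, 32] hi=[35, 37] -> (len(lo)=2, len(hi)=2, max(lo)=32)
Step 5: insert 35 -> lo=[20, 32, 35] hi=[35, 37] -> (len(lo)=3, len(hi)=2, max(lo)=35)
Step 6: insert 16 -> lo=[16, 20, 32] hi=[35, 35, 37] -> (len(lo)=3, len(hi)=3, max(lo)=32)
Step 7: insert 16 -> lo=[16, 16, 20, 32] hi=[35, 35, 37] -> (len(lo)=4, len(hi)=3, max(lo)=32)
Step 8: insert 33 -> lo=[16, 16, 20, 32] hi=[33, 35, 35, 37] -> (len(lo)=4, len(hi)=4, max(lo)=32)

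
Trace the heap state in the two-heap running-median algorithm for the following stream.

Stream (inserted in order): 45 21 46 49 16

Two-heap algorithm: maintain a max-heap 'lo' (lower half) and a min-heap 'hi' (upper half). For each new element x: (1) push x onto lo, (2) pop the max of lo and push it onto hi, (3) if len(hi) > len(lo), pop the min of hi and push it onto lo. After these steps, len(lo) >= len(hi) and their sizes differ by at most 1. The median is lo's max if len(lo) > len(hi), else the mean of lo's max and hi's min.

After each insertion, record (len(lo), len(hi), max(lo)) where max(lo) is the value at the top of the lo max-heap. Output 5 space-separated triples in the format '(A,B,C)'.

Answer: (1,0,45) (1,1,21) (2,1,45) (2,2,45) (3,2,45)

Derivation:
Step 1: insert 45 -> lo=[45] hi=[] -> (len(lo)=1, len(hi)=0, max(lo)=45)
Step 2: insert 21 -> lo=[21] hi=[45] -> (len(lo)=1, len(hi)=1, max(lo)=21)
Step 3: insert 46 -> lo=[21, 45] hi=[46] -> (len(lo)=2, len(hi)=1, max(lo)=45)
Step 4: insert 49 -> lo=[21, 45] hi=[46, 49] -> (len(lo)=2, len(hi)=2, max(lo)=45)
Step 5: insert 16 -> lo=[16, 21, 45] hi=[46, 49] -> (len(lo)=3, len(hi)=2, max(lo)=45)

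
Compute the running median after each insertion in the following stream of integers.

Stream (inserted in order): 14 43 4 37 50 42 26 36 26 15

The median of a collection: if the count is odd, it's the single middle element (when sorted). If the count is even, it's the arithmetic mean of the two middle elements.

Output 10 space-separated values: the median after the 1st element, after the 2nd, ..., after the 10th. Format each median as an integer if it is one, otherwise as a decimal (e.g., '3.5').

Answer: 14 28.5 14 25.5 37 39.5 37 36.5 36 31

Derivation:
Step 1: insert 14 -> lo=[14] (size 1, max 14) hi=[] (size 0) -> median=14
Step 2: insert 43 -> lo=[14] (size 1, max 14) hi=[43] (size 1, min 43) -> median=28.5
Step 3: insert 4 -> lo=[4, 14] (size 2, max 14) hi=[43] (size 1, min 43) -> median=14
Step 4: insert 37 -> lo=[4, 14] (size 2, max 14) hi=[37, 43] (size 2, min 37) -> median=25.5
Step 5: insert 50 -> lo=[4, 14, 37] (size 3, max 37) hi=[43, 50] (size 2, min 43) -> median=37
Step 6: insert 42 -> lo=[4, 14, 37] (size 3, max 37) hi=[42, 43, 50] (size 3, min 42) -> median=39.5
Step 7: insert 26 -> lo=[4, 14, 26, 37] (size 4, max 37) hi=[42, 43, 50] (size 3, min 42) -> median=37
Step 8: insert 36 -> lo=[4, 14, 26, 36] (size 4, max 36) hi=[37, 42, 43, 50] (size 4, min 37) -> median=36.5
Step 9: insert 26 -> lo=[4, 14, 26, 26, 36] (size 5, max 36) hi=[37, 42, 43, 50] (size 4, min 37) -> median=36
Step 10: insert 15 -> lo=[4, 14, 15, 26, 26] (size 5, max 26) hi=[36, 37, 42, 43, 50] (size 5, min 36) -> median=31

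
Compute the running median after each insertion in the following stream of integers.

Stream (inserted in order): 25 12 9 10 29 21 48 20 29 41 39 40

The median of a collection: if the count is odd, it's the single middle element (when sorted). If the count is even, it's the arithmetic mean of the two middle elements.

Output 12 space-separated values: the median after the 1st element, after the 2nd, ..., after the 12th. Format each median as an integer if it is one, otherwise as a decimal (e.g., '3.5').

Step 1: insert 25 -> lo=[25] (size 1, max 25) hi=[] (size 0) -> median=25
Step 2: insert 12 -> lo=[12] (size 1, max 12) hi=[25] (size 1, min 25) -> median=18.5
Step 3: insert 9 -> lo=[9, 12] (size 2, max 12) hi=[25] (size 1, min 25) -> median=12
Step 4: insert 10 -> lo=[9, 10] (size 2, max 10) hi=[12, 25] (size 2, min 12) -> median=11
Step 5: insert 29 -> lo=[9, 10, 12] (size 3, max 12) hi=[25, 29] (size 2, min 25) -> median=12
Step 6: insert 21 -> lo=[9, 10, 12] (size 3, max 12) hi=[21, 25, 29] (size 3, min 21) -> median=16.5
Step 7: insert 48 -> lo=[9, 10, 12, 21] (size 4, max 21) hi=[25, 29, 48] (size 3, min 25) -> median=21
Step 8: insert 20 -> lo=[9, 10, 12, 20] (size 4, max 20) hi=[21, 25, 29, 48] (size 4, min 21) -> median=20.5
Step 9: insert 29 -> lo=[9, 10, 12, 20, 21] (size 5, max 21) hi=[25, 29, 29, 48] (size 4, min 25) -> median=21
Step 10: insert 41 -> lo=[9, 10, 12, 20, 21] (size 5, max 21) hi=[25, 29, 29, 41, 48] (size 5, min 25) -> median=23
Step 11: insert 39 -> lo=[9, 10, 12, 20, 21, 25] (size 6, max 25) hi=[29, 29, 39, 41, 48] (size 5, min 29) -> median=25
Step 12: insert 40 -> lo=[9, 10, 12, 20, 21, 25] (size 6, max 25) hi=[29, 29, 39, 40, 41, 48] (size 6, min 29) -> median=27

Answer: 25 18.5 12 11 12 16.5 21 20.5 21 23 25 27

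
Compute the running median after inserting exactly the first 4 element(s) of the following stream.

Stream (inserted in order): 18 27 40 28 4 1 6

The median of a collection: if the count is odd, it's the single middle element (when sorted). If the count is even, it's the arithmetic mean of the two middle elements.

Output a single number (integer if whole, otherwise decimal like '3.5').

Answer: 27.5

Derivation:
Step 1: insert 18 -> lo=[18] (size 1, max 18) hi=[] (size 0) -> median=18
Step 2: insert 27 -> lo=[18] (size 1, max 18) hi=[27] (size 1, min 27) -> median=22.5
Step 3: insert 40 -> lo=[18, 27] (size 2, max 27) hi=[40] (size 1, min 40) -> median=27
Step 4: insert 28 -> lo=[18, 27] (size 2, max 27) hi=[28, 40] (size 2, min 28) -> median=27.5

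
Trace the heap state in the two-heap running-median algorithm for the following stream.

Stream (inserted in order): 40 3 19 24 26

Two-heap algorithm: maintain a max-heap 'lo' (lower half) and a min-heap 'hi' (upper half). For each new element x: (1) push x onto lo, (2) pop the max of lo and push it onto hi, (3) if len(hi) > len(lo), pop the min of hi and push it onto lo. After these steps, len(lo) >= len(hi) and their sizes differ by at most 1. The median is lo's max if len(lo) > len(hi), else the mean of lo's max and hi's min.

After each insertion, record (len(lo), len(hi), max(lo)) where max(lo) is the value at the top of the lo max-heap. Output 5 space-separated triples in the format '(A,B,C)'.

Step 1: insert 40 -> lo=[40] hi=[] -> (len(lo)=1, len(hi)=0, max(lo)=40)
Step 2: insert 3 -> lo=[3] hi=[40] -> (len(lo)=1, len(hi)=1, max(lo)=3)
Step 3: insert 19 -> lo=[3, 19] hi=[40] -> (len(lo)=2, len(hi)=1, max(lo)=19)
Step 4: insert 24 -> lo=[3, 19] hi=[24, 40] -> (len(lo)=2, len(hi)=2, max(lo)=19)
Step 5: insert 26 -> lo=[3, 19, 24] hi=[26, 40] -> (len(lo)=3, len(hi)=2, max(lo)=24)

Answer: (1,0,40) (1,1,3) (2,1,19) (2,2,19) (3,2,24)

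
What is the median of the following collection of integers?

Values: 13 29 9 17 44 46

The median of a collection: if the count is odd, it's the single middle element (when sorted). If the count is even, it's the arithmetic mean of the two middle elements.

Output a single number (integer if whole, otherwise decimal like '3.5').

Answer: 23

Derivation:
Step 1: insert 13 -> lo=[13] (size 1, max 13) hi=[] (size 0) -> median=13
Step 2: insert 29 -> lo=[13] (size 1, max 13) hi=[29] (size 1, min 29) -> median=21
Step 3: insert 9 -> lo=[9, 13] (size 2, max 13) hi=[29] (size 1, min 29) -> median=13
Step 4: insert 17 -> lo=[9, 13] (size 2, max 13) hi=[17, 29] (size 2, min 17) -> median=15
Step 5: insert 44 -> lo=[9, 13, 17] (size 3, max 17) hi=[29, 44] (size 2, min 29) -> median=17
Step 6: insert 46 -> lo=[9, 13, 17] (size 3, max 17) hi=[29, 44, 46] (size 3, min 29) -> median=23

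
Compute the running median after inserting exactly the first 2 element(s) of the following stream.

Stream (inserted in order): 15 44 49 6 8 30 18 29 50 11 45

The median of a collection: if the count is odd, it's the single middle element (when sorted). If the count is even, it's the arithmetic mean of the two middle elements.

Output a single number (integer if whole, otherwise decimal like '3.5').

Step 1: insert 15 -> lo=[15] (size 1, max 15) hi=[] (size 0) -> median=15
Step 2: insert 44 -> lo=[15] (size 1, max 15) hi=[44] (size 1, min 44) -> median=29.5

Answer: 29.5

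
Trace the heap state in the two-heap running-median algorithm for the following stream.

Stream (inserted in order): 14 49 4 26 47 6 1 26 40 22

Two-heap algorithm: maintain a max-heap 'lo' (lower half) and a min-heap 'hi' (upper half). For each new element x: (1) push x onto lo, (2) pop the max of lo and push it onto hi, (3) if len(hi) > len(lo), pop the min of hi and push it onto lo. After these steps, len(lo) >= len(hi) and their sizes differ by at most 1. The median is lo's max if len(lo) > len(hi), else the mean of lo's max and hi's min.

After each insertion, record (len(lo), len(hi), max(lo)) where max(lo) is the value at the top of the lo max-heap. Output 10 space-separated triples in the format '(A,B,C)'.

Answer: (1,0,14) (1,1,14) (2,1,14) (2,2,14) (3,2,26) (3,3,14) (4,3,14) (4,4,14) (5,4,26) (5,5,22)

Derivation:
Step 1: insert 14 -> lo=[14] hi=[] -> (len(lo)=1, len(hi)=0, max(lo)=14)
Step 2: insert 49 -> lo=[14] hi=[49] -> (len(lo)=1, len(hi)=1, max(lo)=14)
Step 3: insert 4 -> lo=[4, 14] hi=[49] -> (len(lo)=2, len(hi)=1, max(lo)=14)
Step 4: insert 26 -> lo=[4, 14] hi=[26, 49] -> (len(lo)=2, len(hi)=2, max(lo)=14)
Step 5: insert 47 -> lo=[4, 14, 26] hi=[47, 49] -> (len(lo)=3, len(hi)=2, max(lo)=26)
Step 6: insert 6 -> lo=[4, 6, 14] hi=[26, 47, 49] -> (len(lo)=3, len(hi)=3, max(lo)=14)
Step 7: insert 1 -> lo=[1, 4, 6, 14] hi=[26, 47, 49] -> (len(lo)=4, len(hi)=3, max(lo)=14)
Step 8: insert 26 -> lo=[1, 4, 6, 14] hi=[26, 26, 47, 49] -> (len(lo)=4, len(hi)=4, max(lo)=14)
Step 9: insert 40 -> lo=[1, 4, 6, 14, 26] hi=[26, 40, 47, 49] -> (len(lo)=5, len(hi)=4, max(lo)=26)
Step 10: insert 22 -> lo=[1, 4, 6, 14, 22] hi=[26, 26, 40, 47, 49] -> (len(lo)=5, len(hi)=5, max(lo)=22)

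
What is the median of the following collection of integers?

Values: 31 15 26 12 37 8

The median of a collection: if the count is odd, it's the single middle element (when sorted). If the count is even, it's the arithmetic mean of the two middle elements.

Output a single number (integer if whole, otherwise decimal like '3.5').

Answer: 20.5

Derivation:
Step 1: insert 31 -> lo=[31] (size 1, max 31) hi=[] (size 0) -> median=31
Step 2: insert 15 -> lo=[15] (size 1, max 15) hi=[31] (size 1, min 31) -> median=23
Step 3: insert 26 -> lo=[15, 26] (size 2, max 26) hi=[31] (size 1, min 31) -> median=26
Step 4: insert 12 -> lo=[12, 15] (size 2, max 15) hi=[26, 31] (size 2, min 26) -> median=20.5
Step 5: insert 37 -> lo=[12, 15, 26] (size 3, max 26) hi=[31, 37] (size 2, min 31) -> median=26
Step 6: insert 8 -> lo=[8, 12, 15] (size 3, max 15) hi=[26, 31, 37] (size 3, min 26) -> median=20.5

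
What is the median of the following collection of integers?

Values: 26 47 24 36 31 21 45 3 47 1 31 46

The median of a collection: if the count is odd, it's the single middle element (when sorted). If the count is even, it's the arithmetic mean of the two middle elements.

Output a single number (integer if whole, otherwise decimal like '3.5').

Answer: 31

Derivation:
Step 1: insert 26 -> lo=[26] (size 1, max 26) hi=[] (size 0) -> median=26
Step 2: insert 47 -> lo=[26] (size 1, max 26) hi=[47] (size 1, min 47) -> median=36.5
Step 3: insert 24 -> lo=[24, 26] (size 2, max 26) hi=[47] (size 1, min 47) -> median=26
Step 4: insert 36 -> lo=[24, 26] (size 2, max 26) hi=[36, 47] (size 2, min 36) -> median=31
Step 5: insert 31 -> lo=[24, 26, 31] (size 3, max 31) hi=[36, 47] (size 2, min 36) -> median=31
Step 6: insert 21 -> lo=[21, 24, 26] (size 3, max 26) hi=[31, 36, 47] (size 3, min 31) -> median=28.5
Step 7: insert 45 -> lo=[21, 24, 26, 31] (size 4, max 31) hi=[36, 45, 47] (size 3, min 36) -> median=31
Step 8: insert 3 -> lo=[3, 21, 24, 26] (size 4, max 26) hi=[31, 36, 45, 47] (size 4, min 31) -> median=28.5
Step 9: insert 47 -> lo=[3, 21, 24, 26, 31] (size 5, max 31) hi=[36, 45, 47, 47] (size 4, min 36) -> median=31
Step 10: insert 1 -> lo=[1, 3, 21, 24, 26] (size 5, max 26) hi=[31, 36, 45, 47, 47] (size 5, min 31) -> median=28.5
Step 11: insert 31 -> lo=[1, 3, 21, 24, 26, 31] (size 6, max 31) hi=[31, 36, 45, 47, 47] (size 5, min 31) -> median=31
Step 12: insert 46 -> lo=[1, 3, 21, 24, 26, 31] (size 6, max 31) hi=[31, 36, 45, 46, 47, 47] (size 6, min 31) -> median=31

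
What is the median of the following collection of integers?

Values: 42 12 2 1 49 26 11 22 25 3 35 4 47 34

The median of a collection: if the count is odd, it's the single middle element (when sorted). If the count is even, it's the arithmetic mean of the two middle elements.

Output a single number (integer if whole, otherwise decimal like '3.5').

Answer: 23.5

Derivation:
Step 1: insert 42 -> lo=[42] (size 1, max 42) hi=[] (size 0) -> median=42
Step 2: insert 12 -> lo=[12] (size 1, max 12) hi=[42] (size 1, min 42) -> median=27
Step 3: insert 2 -> lo=[2, 12] (size 2, max 12) hi=[42] (size 1, min 42) -> median=12
Step 4: insert 1 -> lo=[1, 2] (size 2, max 2) hi=[12, 42] (size 2, min 12) -> median=7
Step 5: insert 49 -> lo=[1, 2, 12] (size 3, max 12) hi=[42, 49] (size 2, min 42) -> median=12
Step 6: insert 26 -> lo=[1, 2, 12] (size 3, max 12) hi=[26, 42, 49] (size 3, min 26) -> median=19
Step 7: insert 11 -> lo=[1, 2, 11, 12] (size 4, max 12) hi=[26, 42, 49] (size 3, min 26) -> median=12
Step 8: insert 22 -> lo=[1, 2, 11, 12] (size 4, max 12) hi=[22, 26, 42, 49] (size 4, min 22) -> median=17
Step 9: insert 25 -> lo=[1, 2, 11, 12, 22] (size 5, max 22) hi=[25, 26, 42, 49] (size 4, min 25) -> median=22
Step 10: insert 3 -> lo=[1, 2, 3, 11, 12] (size 5, max 12) hi=[22, 25, 26, 42, 49] (size 5, min 22) -> median=17
Step 11: insert 35 -> lo=[1, 2, 3, 11, 12, 22] (size 6, max 22) hi=[25, 26, 35, 42, 49] (size 5, min 25) -> median=22
Step 12: insert 4 -> lo=[1, 2, 3, 4, 11, 12] (size 6, max 12) hi=[22, 25, 26, 35, 42, 49] (size 6, min 22) -> median=17
Step 13: insert 47 -> lo=[1, 2, 3, 4, 11, 12, 22] (size 7, max 22) hi=[25, 26, 35, 42, 47, 49] (size 6, min 25) -> median=22
Step 14: insert 34 -> lo=[1, 2, 3, 4, 11, 12, 22] (size 7, max 22) hi=[25, 26, 34, 35, 42, 47, 49] (size 7, min 25) -> median=23.5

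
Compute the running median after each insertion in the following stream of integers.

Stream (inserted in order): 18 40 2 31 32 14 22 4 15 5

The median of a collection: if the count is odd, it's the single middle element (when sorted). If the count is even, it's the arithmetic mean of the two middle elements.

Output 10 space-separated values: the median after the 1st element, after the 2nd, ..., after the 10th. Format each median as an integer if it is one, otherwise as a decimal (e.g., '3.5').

Answer: 18 29 18 24.5 31 24.5 22 20 18 16.5

Derivation:
Step 1: insert 18 -> lo=[18] (size 1, max 18) hi=[] (size 0) -> median=18
Step 2: insert 40 -> lo=[18] (size 1, max 18) hi=[40] (size 1, min 40) -> median=29
Step 3: insert 2 -> lo=[2, 18] (size 2, max 18) hi=[40] (size 1, min 40) -> median=18
Step 4: insert 31 -> lo=[2, 18] (size 2, max 18) hi=[31, 40] (size 2, min 31) -> median=24.5
Step 5: insert 32 -> lo=[2, 18, 31] (size 3, max 31) hi=[32, 40] (size 2, min 32) -> median=31
Step 6: insert 14 -> lo=[2, 14, 18] (size 3, max 18) hi=[31, 32, 40] (size 3, min 31) -> median=24.5
Step 7: insert 22 -> lo=[2, 14, 18, 22] (size 4, max 22) hi=[31, 32, 40] (size 3, min 31) -> median=22
Step 8: insert 4 -> lo=[2, 4, 14, 18] (size 4, max 18) hi=[22, 31, 32, 40] (size 4, min 22) -> median=20
Step 9: insert 15 -> lo=[2, 4, 14, 15, 18] (size 5, max 18) hi=[22, 31, 32, 40] (size 4, min 22) -> median=18
Step 10: insert 5 -> lo=[2, 4, 5, 14, 15] (size 5, max 15) hi=[18, 22, 31, 32, 40] (size 5, min 18) -> median=16.5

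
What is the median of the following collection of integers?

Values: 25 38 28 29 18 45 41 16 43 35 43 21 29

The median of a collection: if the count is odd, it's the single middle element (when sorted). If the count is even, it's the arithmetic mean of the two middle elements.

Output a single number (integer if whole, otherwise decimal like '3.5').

Step 1: insert 25 -> lo=[25] (size 1, max 25) hi=[] (size 0) -> median=25
Step 2: insert 38 -> lo=[25] (size 1, max 25) hi=[38] (size 1, min 38) -> median=31.5
Step 3: insert 28 -> lo=[25, 28] (size 2, max 28) hi=[38] (size 1, min 38) -> median=28
Step 4: insert 29 -> lo=[25, 28] (size 2, max 28) hi=[29, 38] (size 2, min 29) -> median=28.5
Step 5: insert 18 -> lo=[18, 25, 28] (size 3, max 28) hi=[29, 38] (size 2, min 29) -> median=28
Step 6: insert 45 -> lo=[18, 25, 28] (size 3, max 28) hi=[29, 38, 45] (size 3, min 29) -> median=28.5
Step 7: insert 41 -> lo=[18, 25, 28, 29] (size 4, max 29) hi=[38, 41, 45] (size 3, min 38) -> median=29
Step 8: insert 16 -> lo=[16, 18, 25, 28] (size 4, max 28) hi=[29, 38, 41, 45] (size 4, min 29) -> median=28.5
Step 9: insert 43 -> lo=[16, 18, 25, 28, 29] (size 5, max 29) hi=[38, 41, 43, 45] (size 4, min 38) -> median=29
Step 10: insert 35 -> lo=[16, 18, 25, 28, 29] (size 5, max 29) hi=[35, 38, 41, 43, 45] (size 5, min 35) -> median=32
Step 11: insert 43 -> lo=[16, 18, 25, 28, 29, 35] (size 6, max 35) hi=[38, 41, 43, 43, 45] (size 5, min 38) -> median=35
Step 12: insert 21 -> lo=[16, 18, 21, 25, 28, 29] (size 6, max 29) hi=[35, 38, 41, 43, 43, 45] (size 6, min 35) -> median=32
Step 13: insert 29 -> lo=[16, 18, 21, 25, 28, 29, 29] (size 7, max 29) hi=[35, 38, 41, 43, 43, 45] (size 6, min 35) -> median=29

Answer: 29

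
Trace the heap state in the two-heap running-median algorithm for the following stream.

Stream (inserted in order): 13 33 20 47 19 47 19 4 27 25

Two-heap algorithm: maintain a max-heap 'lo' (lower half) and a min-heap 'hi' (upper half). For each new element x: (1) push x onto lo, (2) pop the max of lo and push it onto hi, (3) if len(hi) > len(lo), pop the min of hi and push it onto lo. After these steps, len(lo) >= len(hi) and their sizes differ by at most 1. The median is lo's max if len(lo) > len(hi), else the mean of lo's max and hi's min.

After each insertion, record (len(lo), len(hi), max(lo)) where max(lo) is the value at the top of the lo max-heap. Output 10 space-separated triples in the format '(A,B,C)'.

Step 1: insert 13 -> lo=[13] hi=[] -> (len(lo)=1, len(hi)=0, max(lo)=13)
Step 2: insert 33 -> lo=[13] hi=[33] -> (len(lo)=1, len(hi)=1, max(lo)=13)
Step 3: insert 20 -> lo=[13, 20] hi=[33] -> (len(lo)=2, len(hi)=1, max(lo)=20)
Step 4: insert 47 -> lo=[13, 20] hi=[33, 47] -> (len(lo)=2, len(hi)=2, max(lo)=20)
Step 5: insert 19 -> lo=[13, 19, 20] hi=[33, 47] -> (len(lo)=3, len(hi)=2, max(lo)=20)
Step 6: insert 47 -> lo=[13, 19, 20] hi=[33, 47, 47] -> (len(lo)=3, len(hi)=3, max(lo)=20)
Step 7: insert 19 -> lo=[13, 19, 19, 20] hi=[33, 47, 47] -> (len(lo)=4, len(hi)=3, max(lo)=20)
Step 8: insert 4 -> lo=[4, 13, 19, 19] hi=[20, 33, 47, 47] -> (len(lo)=4, len(hi)=4, max(lo)=19)
Step 9: insert 27 -> lo=[4, 13, 19, 19, 20] hi=[27, 33, 47, 47] -> (len(lo)=5, len(hi)=4, max(lo)=20)
Step 10: insert 25 -> lo=[4, 13, 19, 19, 20] hi=[25, 27, 33, 47, 47] -> (len(lo)=5, len(hi)=5, max(lo)=20)

Answer: (1,0,13) (1,1,13) (2,1,20) (2,2,20) (3,2,20) (3,3,20) (4,3,20) (4,4,19) (5,4,20) (5,5,20)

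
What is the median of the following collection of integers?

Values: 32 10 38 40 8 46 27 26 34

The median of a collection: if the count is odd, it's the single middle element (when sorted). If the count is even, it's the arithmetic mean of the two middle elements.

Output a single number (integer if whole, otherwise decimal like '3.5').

Answer: 32

Derivation:
Step 1: insert 32 -> lo=[32] (size 1, max 32) hi=[] (size 0) -> median=32
Step 2: insert 10 -> lo=[10] (size 1, max 10) hi=[32] (size 1, min 32) -> median=21
Step 3: insert 38 -> lo=[10, 32] (size 2, max 32) hi=[38] (size 1, min 38) -> median=32
Step 4: insert 40 -> lo=[10, 32] (size 2, max 32) hi=[38, 40] (size 2, min 38) -> median=35
Step 5: insert 8 -> lo=[8, 10, 32] (size 3, max 32) hi=[38, 40] (size 2, min 38) -> median=32
Step 6: insert 46 -> lo=[8, 10, 32] (size 3, max 32) hi=[38, 40, 46] (size 3, min 38) -> median=35
Step 7: insert 27 -> lo=[8, 10, 27, 32] (size 4, max 32) hi=[38, 40, 46] (size 3, min 38) -> median=32
Step 8: insert 26 -> lo=[8, 10, 26, 27] (size 4, max 27) hi=[32, 38, 40, 46] (size 4, min 32) -> median=29.5
Step 9: insert 34 -> lo=[8, 10, 26, 27, 32] (size 5, max 32) hi=[34, 38, 40, 46] (size 4, min 34) -> median=32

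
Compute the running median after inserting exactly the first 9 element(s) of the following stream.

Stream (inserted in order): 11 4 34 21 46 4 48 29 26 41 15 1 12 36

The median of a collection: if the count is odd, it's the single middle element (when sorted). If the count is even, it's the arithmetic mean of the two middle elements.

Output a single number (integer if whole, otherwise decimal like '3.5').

Step 1: insert 11 -> lo=[11] (size 1, max 11) hi=[] (size 0) -> median=11
Step 2: insert 4 -> lo=[4] (size 1, max 4) hi=[11] (size 1, min 11) -> median=7.5
Step 3: insert 34 -> lo=[4, 11] (size 2, max 11) hi=[34] (size 1, min 34) -> median=11
Step 4: insert 21 -> lo=[4, 11] (size 2, max 11) hi=[21, 34] (size 2, min 21) -> median=16
Step 5: insert 46 -> lo=[4, 11, 21] (size 3, max 21) hi=[34, 46] (size 2, min 34) -> median=21
Step 6: insert 4 -> lo=[4, 4, 11] (size 3, max 11) hi=[21, 34, 46] (size 3, min 21) -> median=16
Step 7: insert 48 -> lo=[4, 4, 11, 21] (size 4, max 21) hi=[34, 46, 48] (size 3, min 34) -> median=21
Step 8: insert 29 -> lo=[4, 4, 11, 21] (size 4, max 21) hi=[29, 34, 46, 48] (size 4, min 29) -> median=25
Step 9: insert 26 -> lo=[4, 4, 11, 21, 26] (size 5, max 26) hi=[29, 34, 46, 48] (size 4, min 29) -> median=26

Answer: 26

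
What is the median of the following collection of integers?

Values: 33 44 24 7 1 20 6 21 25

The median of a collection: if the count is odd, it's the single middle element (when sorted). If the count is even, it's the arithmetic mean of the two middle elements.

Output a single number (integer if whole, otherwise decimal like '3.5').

Step 1: insert 33 -> lo=[33] (size 1, max 33) hi=[] (size 0) -> median=33
Step 2: insert 44 -> lo=[33] (size 1, max 33) hi=[44] (size 1, min 44) -> median=38.5
Step 3: insert 24 -> lo=[24, 33] (size 2, max 33) hi=[44] (size 1, min 44) -> median=33
Step 4: insert 7 -> lo=[7, 24] (size 2, max 24) hi=[33, 44] (size 2, min 33) -> median=28.5
Step 5: insert 1 -> lo=[1, 7, 24] (size 3, max 24) hi=[33, 44] (size 2, min 33) -> median=24
Step 6: insert 20 -> lo=[1, 7, 20] (size 3, max 20) hi=[24, 33, 44] (size 3, min 24) -> median=22
Step 7: insert 6 -> lo=[1, 6, 7, 20] (size 4, max 20) hi=[24, 33, 44] (size 3, min 24) -> median=20
Step 8: insert 21 -> lo=[1, 6, 7, 20] (size 4, max 20) hi=[21, 24, 33, 44] (size 4, min 21) -> median=20.5
Step 9: insert 25 -> lo=[1, 6, 7, 20, 21] (size 5, max 21) hi=[24, 25, 33, 44] (size 4, min 24) -> median=21

Answer: 21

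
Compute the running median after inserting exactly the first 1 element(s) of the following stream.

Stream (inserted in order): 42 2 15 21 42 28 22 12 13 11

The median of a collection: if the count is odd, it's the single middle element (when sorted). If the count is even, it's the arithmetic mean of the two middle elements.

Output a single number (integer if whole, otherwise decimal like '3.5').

Answer: 42

Derivation:
Step 1: insert 42 -> lo=[42] (size 1, max 42) hi=[] (size 0) -> median=42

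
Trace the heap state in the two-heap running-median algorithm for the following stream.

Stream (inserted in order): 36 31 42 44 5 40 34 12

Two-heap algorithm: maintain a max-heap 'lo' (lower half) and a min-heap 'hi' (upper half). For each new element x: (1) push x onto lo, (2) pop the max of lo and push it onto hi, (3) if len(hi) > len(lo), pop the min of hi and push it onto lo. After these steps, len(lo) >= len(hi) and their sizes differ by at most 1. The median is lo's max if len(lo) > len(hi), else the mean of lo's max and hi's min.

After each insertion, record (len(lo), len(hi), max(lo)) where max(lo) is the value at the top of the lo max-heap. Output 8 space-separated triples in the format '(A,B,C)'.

Answer: (1,0,36) (1,1,31) (2,1,36) (2,2,36) (3,2,36) (3,3,36) (4,3,36) (4,4,34)

Derivation:
Step 1: insert 36 -> lo=[36] hi=[] -> (len(lo)=1, len(hi)=0, max(lo)=36)
Step 2: insert 31 -> lo=[31] hi=[36] -> (len(lo)=1, len(hi)=1, max(lo)=31)
Step 3: insert 42 -> lo=[31, 36] hi=[42] -> (len(lo)=2, len(hi)=1, max(lo)=36)
Step 4: insert 44 -> lo=[31, 36] hi=[42, 44] -> (len(lo)=2, len(hi)=2, max(lo)=36)
Step 5: insert 5 -> lo=[5, 31, 36] hi=[42, 44] -> (len(lo)=3, len(hi)=2, max(lo)=36)
Step 6: insert 40 -> lo=[5, 31, 36] hi=[40, 42, 44] -> (len(lo)=3, len(hi)=3, max(lo)=36)
Step 7: insert 34 -> lo=[5, 31, 34, 36] hi=[40, 42, 44] -> (len(lo)=4, len(hi)=3, max(lo)=36)
Step 8: insert 12 -> lo=[5, 12, 31, 34] hi=[36, 40, 42, 44] -> (len(lo)=4, len(hi)=4, max(lo)=34)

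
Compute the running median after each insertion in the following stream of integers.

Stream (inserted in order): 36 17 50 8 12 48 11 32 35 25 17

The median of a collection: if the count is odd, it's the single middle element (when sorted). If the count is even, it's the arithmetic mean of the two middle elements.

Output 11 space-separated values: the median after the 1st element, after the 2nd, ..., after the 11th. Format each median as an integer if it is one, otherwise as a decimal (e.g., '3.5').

Answer: 36 26.5 36 26.5 17 26.5 17 24.5 32 28.5 25

Derivation:
Step 1: insert 36 -> lo=[36] (size 1, max 36) hi=[] (size 0) -> median=36
Step 2: insert 17 -> lo=[17] (size 1, max 17) hi=[36] (size 1, min 36) -> median=26.5
Step 3: insert 50 -> lo=[17, 36] (size 2, max 36) hi=[50] (size 1, min 50) -> median=36
Step 4: insert 8 -> lo=[8, 17] (size 2, max 17) hi=[36, 50] (size 2, min 36) -> median=26.5
Step 5: insert 12 -> lo=[8, 12, 17] (size 3, max 17) hi=[36, 50] (size 2, min 36) -> median=17
Step 6: insert 48 -> lo=[8, 12, 17] (size 3, max 17) hi=[36, 48, 50] (size 3, min 36) -> median=26.5
Step 7: insert 11 -> lo=[8, 11, 12, 17] (size 4, max 17) hi=[36, 48, 50] (size 3, min 36) -> median=17
Step 8: insert 32 -> lo=[8, 11, 12, 17] (size 4, max 17) hi=[32, 36, 48, 50] (size 4, min 32) -> median=24.5
Step 9: insert 35 -> lo=[8, 11, 12, 17, 32] (size 5, max 32) hi=[35, 36, 48, 50] (size 4, min 35) -> median=32
Step 10: insert 25 -> lo=[8, 11, 12, 17, 25] (size 5, max 25) hi=[32, 35, 36, 48, 50] (size 5, min 32) -> median=28.5
Step 11: insert 17 -> lo=[8, 11, 12, 17, 17, 25] (size 6, max 25) hi=[32, 35, 36, 48, 50] (size 5, min 32) -> median=25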